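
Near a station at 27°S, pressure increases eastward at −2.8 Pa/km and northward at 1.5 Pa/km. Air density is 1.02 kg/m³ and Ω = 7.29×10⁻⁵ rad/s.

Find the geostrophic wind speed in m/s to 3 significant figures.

Coriolis parameter at 27°S:
f = 2Ω sin φ = 2 × 7.29×10⁻⁵ × sin 27° = 6.62×10⁻⁵ s⁻¹
In the Southern Hemisphere f is negative: f = −6.62×10⁻⁵ s⁻¹.
Component geostrophic relations (x east, y north):
u_g = −(1/(fρ)) ∂P/∂y,  v_g = (1/(fρ)) ∂P/∂x
u_g = −(1.5×10⁻³)/(−6.62×10⁻⁵ × 1.02) = 22.2 m/s;  v_g = (−2.8×10⁻³)/(−6.62×10⁻⁵ × 1.02) = 41.5 m/s
|V_g| = √(u_g² + v_g²) = 47.0 m/s

47.0 m/s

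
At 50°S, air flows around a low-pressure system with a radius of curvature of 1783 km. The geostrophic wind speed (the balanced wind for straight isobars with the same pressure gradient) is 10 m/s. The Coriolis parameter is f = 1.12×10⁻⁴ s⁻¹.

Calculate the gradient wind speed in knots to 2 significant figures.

19 knots

Around a low, centrifugal force acts outward with Coriolis, so pressure-gradient force balances both:
(1/ρ)|∂P/∂n| = fV + V²/R  →  V² + fR·V − fR·V_g = 0
With fR = 1.12×10⁻⁴ × 1783×10³ m = 200 m/s:
V = [−fR + √((fR)² + 4 fR V_g)]/2 = [−200 + √(200² + 4×200×10)]/2 = 9.54 m/s
Subgeostrophic (V < V_g = 10 m/s), as expected around a low.
Converting: 9.54 m/s × 1.944 = 19 knots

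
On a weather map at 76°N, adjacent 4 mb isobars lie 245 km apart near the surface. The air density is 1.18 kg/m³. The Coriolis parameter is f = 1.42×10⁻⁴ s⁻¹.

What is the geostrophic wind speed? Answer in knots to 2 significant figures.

19 knots

Pressure gradient: |∂P/∂n| = 400 Pa / 245000 m = 1.63×10⁻³ Pa/m
Geostrophic balance (pressure-gradient force = Coriolis force):
V_g = (1/(fρ)) |∂P/∂n| = 1.63×10⁻³ / (1.42×10⁻⁴ × 1.18) = 9.74 m/s
Converting: 9.74 m/s × 1.944 = 19 knots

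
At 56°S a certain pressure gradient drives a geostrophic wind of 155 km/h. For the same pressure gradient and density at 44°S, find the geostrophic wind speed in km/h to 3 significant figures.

With the same pressure gradient and density, V_g ∝ 1/f ∝ 1/sin φ.
V₂ = V₁ · sin φ₁ / sin φ₂ = 155 × sin 56° / sin 44°
V₂ = 155 × 0.8290/0.6947 = 185 km/h

185 km/h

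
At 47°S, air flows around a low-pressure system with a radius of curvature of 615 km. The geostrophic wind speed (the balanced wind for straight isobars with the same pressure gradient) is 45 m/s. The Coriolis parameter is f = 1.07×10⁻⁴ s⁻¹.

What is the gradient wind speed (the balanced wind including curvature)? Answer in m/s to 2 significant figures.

31 m/s

Around a low, centrifugal force acts outward with Coriolis, so pressure-gradient force balances both:
(1/ρ)|∂P/∂n| = fV + V²/R  →  V² + fR·V − fR·V_g = 0
With fR = 1.07×10⁻⁴ × 615×10³ m = 65.8 m/s:
V = [−fR + √((fR)² + 4 fR V_g)]/2 = [−65.8 + √(65.8² + 4×65.8×45)]/2 = 30.7 m/s
Subgeostrophic (V < V_g = 45 m/s), as expected around a low.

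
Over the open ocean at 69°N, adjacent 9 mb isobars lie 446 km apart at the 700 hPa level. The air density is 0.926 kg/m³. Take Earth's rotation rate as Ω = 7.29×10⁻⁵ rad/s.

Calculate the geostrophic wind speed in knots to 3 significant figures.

31.1 knots

Coriolis parameter at 69°N:
f = 2Ω sin φ = 2 × 7.29×10⁻⁵ × sin 69° = 1.36×10⁻⁴ s⁻¹
Pressure gradient: |∂P/∂n| = 900 Pa / 446000 m = 2.02×10⁻³ Pa/m
Geostrophic balance (pressure-gradient force = Coriolis force):
V_g = (1/(fρ)) |∂P/∂n| = 2.02×10⁻³ / (1.36×10⁻⁴ × 0.926) = 16.0 m/s
Converting: 16.0 m/s × 1.944 = 31.1 knots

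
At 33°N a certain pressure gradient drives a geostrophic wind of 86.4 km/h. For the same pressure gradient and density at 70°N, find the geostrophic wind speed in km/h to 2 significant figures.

With the same pressure gradient and density, V_g ∝ 1/f ∝ 1/sin φ.
V₂ = V₁ · sin φ₁ / sin φ₂ = 86.4 × sin 33° / sin 70°
V₂ = 86.4 × 0.5446/0.9397 = 50 km/h

50 km/h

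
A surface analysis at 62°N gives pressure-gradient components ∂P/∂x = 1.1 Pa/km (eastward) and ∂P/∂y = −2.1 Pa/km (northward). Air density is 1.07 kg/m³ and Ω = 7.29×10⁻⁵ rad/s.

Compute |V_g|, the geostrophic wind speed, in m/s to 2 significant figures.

Coriolis parameter at 62°N:
f = 2Ω sin φ = 2 × 7.29×10⁻⁵ × sin 62° = 1.29×10⁻⁴ s⁻¹
Component geostrophic relations (x east, y north):
u_g = −(1/(fρ)) ∂P/∂y,  v_g = (1/(fρ)) ∂P/∂x
u_g = −(−2.1×10⁻³)/(1.29×10⁻⁴ × 1.07) = 15.2 m/s;  v_g = (1.1×10⁻³)/(1.29×10⁻⁴ × 1.07) = 7.99 m/s
|V_g| = √(u_g² + v_g²) = 17.2 m/s

17 m/s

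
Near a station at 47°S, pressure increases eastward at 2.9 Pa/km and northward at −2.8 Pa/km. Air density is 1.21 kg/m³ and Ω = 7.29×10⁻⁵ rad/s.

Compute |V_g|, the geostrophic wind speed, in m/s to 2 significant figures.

Coriolis parameter at 47°S:
f = 2Ω sin φ = 2 × 7.29×10⁻⁵ × sin 47° = 1.07×10⁻⁴ s⁻¹
In the Southern Hemisphere f is negative: f = −1.07×10⁻⁴ s⁻¹.
Component geostrophic relations (x east, y north):
u_g = −(1/(fρ)) ∂P/∂y,  v_g = (1/(fρ)) ∂P/∂x
u_g = −(−2.8×10⁻³)/(−1.07×10⁻⁴ × 1.21) = −21.7 m/s;  v_g = (2.9×10⁻³)/(−1.07×10⁻⁴ × 1.21) = −22.5 m/s
|V_g| = √(u_g² + v_g²) = 31.2 m/s

31 m/s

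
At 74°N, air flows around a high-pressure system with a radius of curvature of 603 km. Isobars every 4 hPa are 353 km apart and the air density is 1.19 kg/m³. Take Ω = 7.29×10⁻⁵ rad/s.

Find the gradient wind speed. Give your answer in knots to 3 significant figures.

Coriolis parameter at 74°N:
f = 2Ω sin φ = 2 × 7.29×10⁻⁵ × sin 74° = 1.40×10⁻⁴ s⁻¹
Pressure gradient: |∂P/∂n| = 400 Pa / 353000 m = 1.13×10⁻³ Pa/m
Geostrophic speed: V_g = |∂P/∂n|/(fρ) = 1.13×10⁻³/(1.40×10⁻⁴ × 1.19) = 6.79 m/s
Around a high, pressure-gradient force acts outward with centrifugal, so Coriolis balances both:
fV = (1/ρ)|∂P/∂n| + V²/R  →  V² − fR·V + fR·V_g = 0
With fR = 1.40×10⁻⁴ × 603×10³ m = 84.5 m/s:
V = [fR − √((fR)² − 4 fR V_g)]/2 = [84.5 − √(84.5² − 4×84.5×6.79)]/2 = 7.45 m/s
Supergeostrophic (V > V_g = 6.79 m/s), as expected around a high.
Converting: 7.45 m/s × 1.944 = 14.5 knots

14.5 knots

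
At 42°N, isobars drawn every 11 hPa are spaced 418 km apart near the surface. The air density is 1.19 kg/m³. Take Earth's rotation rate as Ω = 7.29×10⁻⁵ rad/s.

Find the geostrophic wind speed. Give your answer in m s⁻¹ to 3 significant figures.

Coriolis parameter at 42°N:
f = 2Ω sin φ = 2 × 7.29×10⁻⁵ × sin 42° = 9.76×10⁻⁵ s⁻¹
Pressure gradient: |∂P/∂n| = 1100 Pa / 418000 m = 2.63×10⁻³ Pa/m
Geostrophic balance (pressure-gradient force = Coriolis force):
V_g = (1/(fρ)) |∂P/∂n| = 2.63×10⁻³ / (9.76×10⁻⁵ × 1.19) = 22.7 m/s

22.7 m s⁻¹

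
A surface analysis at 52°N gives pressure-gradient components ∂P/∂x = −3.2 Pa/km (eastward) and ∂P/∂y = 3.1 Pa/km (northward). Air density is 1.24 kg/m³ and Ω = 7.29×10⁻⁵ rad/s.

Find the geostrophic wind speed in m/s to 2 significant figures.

31 m/s

Coriolis parameter at 52°N:
f = 2Ω sin φ = 2 × 7.29×10⁻⁵ × sin 52° = 1.15×10⁻⁴ s⁻¹
Component geostrophic relations (x east, y north):
u_g = −(1/(fρ)) ∂P/∂y,  v_g = (1/(fρ)) ∂P/∂x
u_g = −(3.1×10⁻³)/(1.15×10⁻⁴ × 1.24) = −21.8 m/s;  v_g = (−3.2×10⁻³)/(1.15×10⁻⁴ × 1.24) = −22.5 m/s
|V_g| = √(u_g² + v_g²) = 31.3 m/s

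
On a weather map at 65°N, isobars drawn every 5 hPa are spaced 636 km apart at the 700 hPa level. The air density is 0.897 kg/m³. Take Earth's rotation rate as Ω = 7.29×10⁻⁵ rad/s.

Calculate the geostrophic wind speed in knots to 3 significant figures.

12.9 knots

Coriolis parameter at 65°N:
f = 2Ω sin φ = 2 × 7.29×10⁻⁵ × sin 65° = 1.32×10⁻⁴ s⁻¹
Pressure gradient: |∂P/∂n| = 500 Pa / 636000 m = 7.86×10⁻⁴ Pa/m
Geostrophic balance (pressure-gradient force = Coriolis force):
V_g = (1/(fρ)) |∂P/∂n| = 7.86×10⁻⁴ / (1.32×10⁻⁴ × 0.897) = 6.63 m/s
Converting: 6.63 m/s × 1.944 = 12.9 knots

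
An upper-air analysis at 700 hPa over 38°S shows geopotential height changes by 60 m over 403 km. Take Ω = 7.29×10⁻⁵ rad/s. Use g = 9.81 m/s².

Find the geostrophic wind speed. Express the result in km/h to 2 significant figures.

59 km/h

Coriolis parameter at 38°S:
f = 2Ω sin φ = 2 × 7.29×10⁻⁵ × sin 38° = 8.98×10⁻⁵ s⁻¹
Height gradient: |∂Z/∂n| = 60 m / 403000 m = 1.49×10⁻⁴
On a pressure surface, geostrophic balance gives V_g = (g/f)|∂Z/∂n|:
V_g = 9.81 × 1.49×10⁻⁴ / 8.98×10⁻⁵ = 16.3 m/s
Converting: 16.3 m/s × 3.6 = 59 km/h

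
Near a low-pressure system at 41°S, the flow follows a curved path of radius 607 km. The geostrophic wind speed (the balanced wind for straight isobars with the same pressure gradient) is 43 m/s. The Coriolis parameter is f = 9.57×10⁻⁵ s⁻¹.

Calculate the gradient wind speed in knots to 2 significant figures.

56 knots

Around a low, centrifugal force acts outward with Coriolis, so pressure-gradient force balances both:
(1/ρ)|∂P/∂n| = fV + V²/R  →  V² + fR·V − fR·V_g = 0
With fR = 9.57×10⁻⁵ × 607×10³ m = 58.1 m/s:
V = [−fR + √((fR)² + 4 fR V_g)]/2 = [−58.1 + √(58.1² + 4×58.1×43)]/2 = 28.8 m/s
Subgeostrophic (V < V_g = 43 m/s), as expected around a low.
Converting: 28.8 m/s × 1.944 = 56 knots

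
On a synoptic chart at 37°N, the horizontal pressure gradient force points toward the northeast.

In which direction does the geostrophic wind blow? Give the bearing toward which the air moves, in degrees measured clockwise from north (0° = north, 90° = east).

135°

The pressure-gradient force points toward the northeast (bearing 045°).
Geostrophic balance: in the Northern Hemisphere the Coriolis force deflects motion to the right, so the geostrophic wind blows 90° to the right of the pressure-gradient force (low pressure on the left).
Rotating 045° by 90° clockwise gives 135° — the wind blows toward the southeast.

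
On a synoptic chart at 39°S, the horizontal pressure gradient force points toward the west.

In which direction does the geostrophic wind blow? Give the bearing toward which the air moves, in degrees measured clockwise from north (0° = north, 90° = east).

180°

The pressure-gradient force points toward the west (bearing 270°).
Geostrophic balance: in the Southern Hemisphere the Coriolis force deflects motion to the left, so the geostrophic wind blows 90° to the left of the pressure-gradient force (low pressure on the right).
Rotating 270° by 90° counterclockwise gives 180° — the wind blows toward the south.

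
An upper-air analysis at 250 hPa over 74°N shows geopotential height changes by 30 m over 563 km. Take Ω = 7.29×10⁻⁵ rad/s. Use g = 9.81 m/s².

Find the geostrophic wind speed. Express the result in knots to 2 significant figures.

Coriolis parameter at 74°N:
f = 2Ω sin φ = 2 × 7.29×10⁻⁵ × sin 74° = 1.40×10⁻⁴ s⁻¹
Height gradient: |∂Z/∂n| = 30 m / 563000 m = 5.33×10⁻⁵
On a pressure surface, geostrophic balance gives V_g = (g/f)|∂Z/∂n|:
V_g = 9.81 × 5.33×10⁻⁵ / 1.40×10⁻⁴ = 3.73 m/s
Converting: 3.73 m/s × 1.944 = 7.3 knots

7.3 knots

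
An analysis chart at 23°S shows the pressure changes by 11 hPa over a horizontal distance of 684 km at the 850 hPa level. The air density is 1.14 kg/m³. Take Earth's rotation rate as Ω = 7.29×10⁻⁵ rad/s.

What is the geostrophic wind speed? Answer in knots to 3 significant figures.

48.1 knots

Coriolis parameter at 23°S:
f = 2Ω sin φ = 2 × 7.29×10⁻⁵ × sin 23° = 5.70×10⁻⁵ s⁻¹
Pressure gradient: |∂P/∂n| = 1100 Pa / 684000 m = 1.61×10⁻³ Pa/m
Geostrophic balance (pressure-gradient force = Coriolis force):
V_g = (1/(fρ)) |∂P/∂n| = 1.61×10⁻³ / (5.70×10⁻⁵ × 1.14) = 24.8 m/s
Converting: 24.8 m/s × 1.944 = 48.1 knots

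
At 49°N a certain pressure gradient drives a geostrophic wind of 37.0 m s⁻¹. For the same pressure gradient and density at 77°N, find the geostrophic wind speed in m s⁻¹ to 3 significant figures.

28.7 m s⁻¹

With the same pressure gradient and density, V_g ∝ 1/f ∝ 1/sin φ.
V₂ = V₁ · sin φ₁ / sin φ₂ = 37.0 × sin 49° / sin 77°
V₂ = 37.0 × 0.7547/0.9744 = 28.7 m s⁻¹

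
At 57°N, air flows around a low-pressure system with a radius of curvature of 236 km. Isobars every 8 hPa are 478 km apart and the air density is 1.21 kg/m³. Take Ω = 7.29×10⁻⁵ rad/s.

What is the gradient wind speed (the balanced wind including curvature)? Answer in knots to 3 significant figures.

Coriolis parameter at 57°N:
f = 2Ω sin φ = 2 × 7.29×10⁻⁵ × sin 57° = 1.22×10⁻⁴ s⁻¹
Pressure gradient: |∂P/∂n| = 800 Pa / 478000 m = 1.67×10⁻³ Pa/m
Geostrophic speed: V_g = |∂P/∂n|/(fρ) = 1.67×10⁻³/(1.22×10⁻⁴ × 1.21) = 11.3 m/s
Around a low, centrifugal force acts outward with Coriolis, so pressure-gradient force balances both:
(1/ρ)|∂P/∂n| = fV + V²/R  →  V² + fR·V − fR·V_g = 0
With fR = 1.22×10⁻⁴ × 236×10³ m = 28.9 m/s:
V = [−fR + √((fR)² + 4 fR V_g)]/2 = [−28.9 + √(28.9² + 4×28.9×11.3)]/2 = 8.69 m/s
Subgeostrophic (V < V_g = 11.3 m/s), as expected around a low.
Converting: 8.69 m/s × 1.944 = 16.9 knots

16.9 knots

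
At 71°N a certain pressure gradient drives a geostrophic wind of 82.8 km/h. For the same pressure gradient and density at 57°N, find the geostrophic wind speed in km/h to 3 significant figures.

With the same pressure gradient and density, V_g ∝ 1/f ∝ 1/sin φ.
V₂ = V₁ · sin φ₁ / sin φ₂ = 82.8 × sin 71° / sin 57°
V₂ = 82.8 × 0.9455/0.8387 = 93.3 km/h

93.3 km/h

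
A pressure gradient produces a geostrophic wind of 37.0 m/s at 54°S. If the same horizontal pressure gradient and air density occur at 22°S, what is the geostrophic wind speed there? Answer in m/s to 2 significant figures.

80 m/s

With the same pressure gradient and density, V_g ∝ 1/f ∝ 1/sin φ.
V₂ = V₁ · sin φ₁ / sin φ₂ = 37.0 × sin 54° / sin 22°
V₂ = 37.0 × 0.8090/0.3746 = 80 m/s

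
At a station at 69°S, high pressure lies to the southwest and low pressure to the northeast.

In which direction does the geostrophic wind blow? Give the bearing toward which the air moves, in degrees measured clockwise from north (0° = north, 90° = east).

The pressure-gradient force points toward the northeast (bearing 045°).
Geostrophic balance: in the Southern Hemisphere the Coriolis force deflects motion to the left, so the geostrophic wind blows 90° to the left of the pressure-gradient force (low pressure on the right).
Rotating 045° by 90° counterclockwise gives 315° — the wind blows toward the northwest.

315°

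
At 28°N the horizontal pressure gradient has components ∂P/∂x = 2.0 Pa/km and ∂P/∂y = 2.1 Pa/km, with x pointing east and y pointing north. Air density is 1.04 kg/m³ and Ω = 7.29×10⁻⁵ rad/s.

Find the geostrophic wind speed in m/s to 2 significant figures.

Coriolis parameter at 28°N:
f = 2Ω sin φ = 2 × 7.29×10⁻⁵ × sin 28° = 6.84×10⁻⁵ s⁻¹
Component geostrophic relations (x east, y north):
u_g = −(1/(fρ)) ∂P/∂y,  v_g = (1/(fρ)) ∂P/∂x
u_g = −(2.1×10⁻³)/(6.84×10⁻⁵ × 1.04) = −29.5 m/s;  v_g = (2.0×10⁻³)/(6.84×10⁻⁵ × 1.04) = 28.1 m/s
|V_g| = √(u_g² + v_g²) = 40.7 m/s

41 m/s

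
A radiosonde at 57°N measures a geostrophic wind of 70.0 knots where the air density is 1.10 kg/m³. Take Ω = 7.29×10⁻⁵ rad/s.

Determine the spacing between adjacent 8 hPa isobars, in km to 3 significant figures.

Coriolis parameter at 57°N:
f = 2Ω sin φ = 2 × 7.29×10⁻⁵ × sin 57° = 1.22×10⁻⁴ s⁻¹
Wind speed in SI: 70.0 knots = 36.0 m/s
Geostrophic balance rearranged: |∂P/∂n| = f ρ V_g
|∂P/∂n| = 1.22×10⁻⁴ × 1.10 × 36.0 = 4.84×10⁻³ Pa/m
Isobar spacing: Δn = ΔP/|∂P/∂n| = 800 Pa / 4.84×10⁻³ Pa/m = 165163 m ≈ 165 km

165 km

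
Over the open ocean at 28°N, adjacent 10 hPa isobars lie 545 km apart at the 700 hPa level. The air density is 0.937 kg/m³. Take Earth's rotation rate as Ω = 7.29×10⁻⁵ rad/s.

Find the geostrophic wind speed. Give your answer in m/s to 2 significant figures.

29 m/s

Coriolis parameter at 28°N:
f = 2Ω sin φ = 2 × 7.29×10⁻⁵ × sin 28° = 6.84×10⁻⁵ s⁻¹
Pressure gradient: |∂P/∂n| = 1000 Pa / 545000 m = 1.83×10⁻³ Pa/m
Geostrophic balance (pressure-gradient force = Coriolis force):
V_g = (1/(fρ)) |∂P/∂n| = 1.83×10⁻³ / (6.84×10⁻⁵ × 0.937) = 28.6 m/s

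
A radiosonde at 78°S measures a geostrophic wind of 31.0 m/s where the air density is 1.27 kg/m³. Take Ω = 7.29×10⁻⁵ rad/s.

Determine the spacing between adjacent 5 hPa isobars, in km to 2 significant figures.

89 km

Coriolis parameter at 78°S:
f = 2Ω sin φ = 2 × 7.29×10⁻⁵ × sin 78° = 1.43×10⁻⁴ s⁻¹
Geostrophic balance rearranged: |∂P/∂n| = f ρ V_g
|∂P/∂n| = 1.43×10⁻⁴ × 1.27 × 31.0 = 5.61×10⁻³ Pa/m
Isobar spacing: Δn = ΔP/|∂P/∂n| = 500 Pa / 5.61×10⁻³ Pa/m = 89052 m ≈ 89 km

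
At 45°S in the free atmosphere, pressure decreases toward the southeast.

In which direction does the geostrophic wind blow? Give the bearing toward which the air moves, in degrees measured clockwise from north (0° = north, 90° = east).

The pressure-gradient force points toward the southeast (bearing 135°).
Geostrophic balance: in the Southern Hemisphere the Coriolis force deflects motion to the left, so the geostrophic wind blows 90° to the left of the pressure-gradient force (low pressure on the right).
Rotating 135° by 90° counterclockwise gives 045° — the wind blows toward the northeast.

045°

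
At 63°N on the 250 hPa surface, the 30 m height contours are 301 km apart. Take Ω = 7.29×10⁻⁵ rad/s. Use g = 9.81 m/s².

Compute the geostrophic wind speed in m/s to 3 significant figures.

Coriolis parameter at 63°N:
f = 2Ω sin φ = 2 × 7.29×10⁻⁵ × sin 63° = 1.30×10⁻⁴ s⁻¹
Height gradient: |∂Z/∂n| = 30 m / 301000 m = 9.97×10⁻⁵
On a pressure surface, geostrophic balance gives V_g = (g/f)|∂Z/∂n|:
V_g = 9.81 × 9.97×10⁻⁵ / 1.30×10⁻⁴ = 7.53 m/s

7.53 m/s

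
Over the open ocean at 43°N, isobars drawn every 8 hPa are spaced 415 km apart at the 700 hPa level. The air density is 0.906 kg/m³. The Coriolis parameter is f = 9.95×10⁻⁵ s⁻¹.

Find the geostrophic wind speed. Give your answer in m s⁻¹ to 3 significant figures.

21.4 m s⁻¹

Pressure gradient: |∂P/∂n| = 800 Pa / 415000 m = 1.93×10⁻³ Pa/m
Geostrophic balance (pressure-gradient force = Coriolis force):
V_g = (1/(fρ)) |∂P/∂n| = 1.93×10⁻³ / (9.95×10⁻⁵ × 0.906) = 21.4 m/s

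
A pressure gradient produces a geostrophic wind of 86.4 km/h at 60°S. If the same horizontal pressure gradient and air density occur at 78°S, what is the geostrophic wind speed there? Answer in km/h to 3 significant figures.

With the same pressure gradient and density, V_g ∝ 1/f ∝ 1/sin φ.
V₂ = V₁ · sin φ₁ / sin φ₂ = 86.4 × sin 60° / sin 78°
V₂ = 86.4 × 0.8660/0.9781 = 76.5 km/h

76.5 km/h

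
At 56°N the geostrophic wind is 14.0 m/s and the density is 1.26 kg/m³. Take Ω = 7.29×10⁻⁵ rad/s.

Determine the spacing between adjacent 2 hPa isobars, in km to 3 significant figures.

Coriolis parameter at 56°N:
f = 2Ω sin φ = 2 × 7.29×10⁻⁵ × sin 56° = 1.21×10⁻⁴ s⁻¹
Geostrophic balance rearranged: |∂P/∂n| = f ρ V_g
|∂P/∂n| = 1.21×10⁻⁴ × 1.26 × 14.0 = 2.13×10⁻³ Pa/m
Isobar spacing: Δn = ΔP/|∂P/∂n| = 200 Pa / 2.13×10⁻³ Pa/m = 93799 m ≈ 93.8 km

93.8 km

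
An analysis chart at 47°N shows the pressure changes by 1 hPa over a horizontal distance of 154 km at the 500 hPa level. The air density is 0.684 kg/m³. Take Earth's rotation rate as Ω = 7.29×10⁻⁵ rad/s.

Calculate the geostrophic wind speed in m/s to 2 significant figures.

Coriolis parameter at 47°N:
f = 2Ω sin φ = 2 × 7.29×10⁻⁵ × sin 47° = 1.07×10⁻⁴ s⁻¹
Pressure gradient: |∂P/∂n| = 100 Pa / 154000 m = 6.49×10⁻⁴ Pa/m
Geostrophic balance (pressure-gradient force = Coriolis force):
V_g = (1/(fρ)) |∂P/∂n| = 6.49×10⁻⁴ / (1.07×10⁻⁴ × 0.684) = 8.90 m/s

8.9 m/s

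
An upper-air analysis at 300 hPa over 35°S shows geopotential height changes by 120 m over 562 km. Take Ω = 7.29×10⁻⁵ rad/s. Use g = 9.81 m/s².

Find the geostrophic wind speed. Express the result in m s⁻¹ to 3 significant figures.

Coriolis parameter at 35°S:
f = 2Ω sin φ = 2 × 7.29×10⁻⁵ × sin 35° = 8.36×10⁻⁵ s⁻¹
Height gradient: |∂Z/∂n| = 120 m / 562000 m = 2.14×10⁻⁴
On a pressure surface, geostrophic balance gives V_g = (g/f)|∂Z/∂n|:
V_g = 9.81 × 2.14×10⁻⁴ / 8.36×10⁻⁵ = 25.0 m/s

25.0 m s⁻¹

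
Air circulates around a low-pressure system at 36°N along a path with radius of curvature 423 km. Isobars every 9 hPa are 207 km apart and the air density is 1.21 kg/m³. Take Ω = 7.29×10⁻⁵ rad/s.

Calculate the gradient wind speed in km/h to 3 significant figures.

Coriolis parameter at 36°N:
f = 2Ω sin φ = 2 × 7.29×10⁻⁵ × sin 36° = 8.57×10⁻⁵ s⁻¹
Pressure gradient: |∂P/∂n| = 900 Pa / 207000 m = 4.35×10⁻³ Pa/m
Geostrophic speed: V_g = |∂P/∂n|/(fρ) = 4.35×10⁻³/(8.57×10⁻⁵ × 1.21) = 41.9 m/s
Around a low, centrifugal force acts outward with Coriolis, so pressure-gradient force balances both:
(1/ρ)|∂P/∂n| = fV + V²/R  →  V² + fR·V − fR·V_g = 0
With fR = 8.57×10⁻⁵ × 423×10³ m = 36.3 m/s:
V = [−fR + √((fR)² + 4 fR V_g)]/2 = [−36.3 + √(36.3² + 4×36.3×41.9)]/2 = 24.9 m/s
Subgeostrophic (V < V_g = 41.9 m/s), as expected around a low.
Converting: 24.9 m/s × 3.6 = 89.5 km/h

89.5 km/h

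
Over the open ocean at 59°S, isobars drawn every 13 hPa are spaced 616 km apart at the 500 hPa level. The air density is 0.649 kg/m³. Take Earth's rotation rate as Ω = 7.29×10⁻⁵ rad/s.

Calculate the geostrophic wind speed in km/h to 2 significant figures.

94 km/h

Coriolis parameter at 59°S:
f = 2Ω sin φ = 2 × 7.29×10⁻⁵ × sin 59° = 1.25×10⁻⁴ s⁻¹
Pressure gradient: |∂P/∂n| = 1300 Pa / 616000 m = 2.11×10⁻³ Pa/m
Geostrophic balance (pressure-gradient force = Coriolis force):
V_g = (1/(fρ)) |∂P/∂n| = 2.11×10⁻³ / (1.25×10⁻⁴ × 0.649) = 26.0 m/s
Converting: 26.0 m/s × 3.6 = 94 km/h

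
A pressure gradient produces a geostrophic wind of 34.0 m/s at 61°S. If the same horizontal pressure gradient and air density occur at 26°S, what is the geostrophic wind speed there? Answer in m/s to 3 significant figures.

67.8 m/s

With the same pressure gradient and density, V_g ∝ 1/f ∝ 1/sin φ.
V₂ = V₁ · sin φ₁ / sin φ₂ = 34.0 × sin 61° / sin 26°
V₂ = 34.0 × 0.8746/0.4384 = 67.8 m/s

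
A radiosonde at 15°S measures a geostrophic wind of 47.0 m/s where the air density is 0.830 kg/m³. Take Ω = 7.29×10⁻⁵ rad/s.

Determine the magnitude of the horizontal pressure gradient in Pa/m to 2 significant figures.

Coriolis parameter at 15°S:
f = 2Ω sin φ = 2 × 7.29×10⁻⁵ × sin 15° = 3.77×10⁻⁵ s⁻¹
Geostrophic balance rearranged: |∂P/∂n| = f ρ V_g
|∂P/∂n| = 3.77×10⁻⁵ × 0.830 × 47.0 = 1.47×10⁻³ Pa/m

1.5×10⁻³ Pa/m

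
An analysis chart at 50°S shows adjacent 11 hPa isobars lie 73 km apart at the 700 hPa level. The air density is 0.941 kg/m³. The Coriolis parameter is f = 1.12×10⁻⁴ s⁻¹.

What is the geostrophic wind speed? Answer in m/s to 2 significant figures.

140 m/s

Pressure gradient: |∂P/∂n| = 1100 Pa / 73000 m = 1.51×10⁻² Pa/m
Geostrophic balance (pressure-gradient force = Coriolis force):
V_g = (1/(fρ)) |∂P/∂n| = 1.51×10⁻² / (1.12×10⁻⁴ × 0.941) = 143 m/s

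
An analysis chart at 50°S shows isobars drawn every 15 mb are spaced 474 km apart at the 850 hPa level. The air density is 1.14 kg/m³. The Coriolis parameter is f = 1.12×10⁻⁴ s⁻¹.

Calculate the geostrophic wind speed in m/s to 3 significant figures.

Pressure gradient: |∂P/∂n| = 1500 Pa / 474000 m = 3.16×10⁻³ Pa/m
Geostrophic balance (pressure-gradient force = Coriolis force):
V_g = (1/(fρ)) |∂P/∂n| = 3.16×10⁻³ / (1.12×10⁻⁴ × 1.14) = 24.8 m/s

24.8 m/s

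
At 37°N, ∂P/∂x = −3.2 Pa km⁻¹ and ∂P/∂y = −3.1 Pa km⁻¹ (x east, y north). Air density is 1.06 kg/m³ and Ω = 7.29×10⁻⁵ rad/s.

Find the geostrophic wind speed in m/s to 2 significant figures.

Coriolis parameter at 37°N:
f = 2Ω sin φ = 2 × 7.29×10⁻⁵ × sin 37° = 8.77×10⁻⁵ s⁻¹
Component geostrophic relations (x east, y north):
u_g = −(1/(fρ)) ∂P/∂y,  v_g = (1/(fρ)) ∂P/∂x
u_g = −(−3.1×10⁻³)/(8.77×10⁻⁵ × 1.06) = 33.3 m/s;  v_g = (−3.2×10⁻³)/(8.77×10⁻⁵ × 1.06) = −34.4 m/s
|V_g| = √(u_g² + v_g²) = 47.9 m/s

48 m/s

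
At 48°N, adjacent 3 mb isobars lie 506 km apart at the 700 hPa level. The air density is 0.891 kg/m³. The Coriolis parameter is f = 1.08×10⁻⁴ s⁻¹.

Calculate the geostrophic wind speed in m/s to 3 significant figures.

Pressure gradient: |∂P/∂n| = 300 Pa / 506000 m = 5.93×10⁻⁴ Pa/m
Geostrophic balance (pressure-gradient force = Coriolis force):
V_g = (1/(fρ)) |∂P/∂n| = 5.93×10⁻⁴ / (1.08×10⁻⁴ × 0.891) = 6.16 m/s

6.16 m/s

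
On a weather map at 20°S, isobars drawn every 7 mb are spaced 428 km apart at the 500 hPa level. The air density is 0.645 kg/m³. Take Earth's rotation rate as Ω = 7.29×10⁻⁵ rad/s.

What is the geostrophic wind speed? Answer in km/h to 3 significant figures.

Coriolis parameter at 20°S:
f = 2Ω sin φ = 2 × 7.29×10⁻⁵ × sin 20° = 4.99×10⁻⁵ s⁻¹
Pressure gradient: |∂P/∂n| = 700 Pa / 428000 m = 1.64×10⁻³ Pa/m
Geostrophic balance (pressure-gradient force = Coriolis force):
V_g = (1/(fρ)) |∂P/∂n| = 1.64×10⁻³ / (4.99×10⁻⁵ × 0.645) = 50.8 m/s
Converting: 50.8 m/s × 3.6 = 183 km/h

183 km/h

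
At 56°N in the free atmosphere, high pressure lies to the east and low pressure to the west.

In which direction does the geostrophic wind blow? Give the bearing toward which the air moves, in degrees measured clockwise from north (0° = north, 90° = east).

000°

The pressure-gradient force points toward the west (bearing 270°).
Geostrophic balance: in the Northern Hemisphere the Coriolis force deflects motion to the right, so the geostrophic wind blows 90° to the right of the pressure-gradient force (low pressure on the left).
Rotating 270° by 90° clockwise gives 000° — the wind blows toward the north.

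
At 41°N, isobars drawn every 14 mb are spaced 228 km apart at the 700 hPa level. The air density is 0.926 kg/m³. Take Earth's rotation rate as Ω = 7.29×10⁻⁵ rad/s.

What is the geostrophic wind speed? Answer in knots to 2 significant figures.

Coriolis parameter at 41°N:
f = 2Ω sin φ = 2 × 7.29×10⁻⁵ × sin 41° = 9.57×10⁻⁵ s⁻¹
Pressure gradient: |∂P/∂n| = 1400 Pa / 228000 m = 6.14×10⁻³ Pa/m
Geostrophic balance (pressure-gradient force = Coriolis force):
V_g = (1/(fρ)) |∂P/∂n| = 6.14×10⁻³ / (9.57×10⁻⁵ × 0.926) = 69.3 m/s
Converting: 69.3 m/s × 1.944 = 130 knots

130 knots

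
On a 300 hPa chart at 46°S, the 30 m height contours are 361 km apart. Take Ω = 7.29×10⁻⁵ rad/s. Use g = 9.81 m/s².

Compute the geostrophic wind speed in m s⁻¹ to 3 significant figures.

7.77 m s⁻¹

Coriolis parameter at 46°S:
f = 2Ω sin φ = 2 × 7.29×10⁻⁵ × sin 46° = 1.05×10⁻⁴ s⁻¹
Height gradient: |∂Z/∂n| = 30 m / 361000 m = 8.31×10⁻⁵
On a pressure surface, geostrophic balance gives V_g = (g/f)|∂Z/∂n|:
V_g = 9.81 × 8.31×10⁻⁵ / 1.05×10⁻⁴ = 7.77 m/s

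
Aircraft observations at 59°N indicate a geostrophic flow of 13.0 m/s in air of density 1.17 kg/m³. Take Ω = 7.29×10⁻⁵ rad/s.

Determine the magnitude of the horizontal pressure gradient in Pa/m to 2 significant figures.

1.9×10⁻³ Pa/m

Coriolis parameter at 59°N:
f = 2Ω sin φ = 2 × 7.29×10⁻⁵ × sin 59° = 1.25×10⁻⁴ s⁻¹
Geostrophic balance rearranged: |∂P/∂n| = f ρ V_g
|∂P/∂n| = 1.25×10⁻⁴ × 1.17 × 13.0 = 1.90×10⁻³ Pa/m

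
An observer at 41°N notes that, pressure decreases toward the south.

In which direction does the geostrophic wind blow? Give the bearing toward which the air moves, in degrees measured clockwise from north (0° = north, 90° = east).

The pressure-gradient force points toward the south (bearing 180°).
Geostrophic balance: in the Northern Hemisphere the Coriolis force deflects motion to the right, so the geostrophic wind blows 90° to the right of the pressure-gradient force (low pressure on the left).
Rotating 180° by 90° clockwise gives 270° — the wind blows toward the west.

270°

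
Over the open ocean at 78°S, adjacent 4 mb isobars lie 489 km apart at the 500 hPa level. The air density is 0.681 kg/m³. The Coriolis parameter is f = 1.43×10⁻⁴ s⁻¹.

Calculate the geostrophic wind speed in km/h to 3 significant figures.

30.2 km/h

Pressure gradient: |∂P/∂n| = 400 Pa / 489000 m = 8.18×10⁻⁴ Pa/m
Geostrophic balance (pressure-gradient force = Coriolis force):
V_g = (1/(fρ)) |∂P/∂n| = 8.18×10⁻⁴ / (1.43×10⁻⁴ × 0.681) = 8.40 m/s
Converting: 8.40 m/s × 3.6 = 30.2 km/h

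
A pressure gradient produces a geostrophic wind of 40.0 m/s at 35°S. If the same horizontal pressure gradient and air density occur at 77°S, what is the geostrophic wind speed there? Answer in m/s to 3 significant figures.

23.5 m/s

With the same pressure gradient and density, V_g ∝ 1/f ∝ 1/sin φ.
V₂ = V₁ · sin φ₁ / sin φ₂ = 40.0 × sin 35° / sin 77°
V₂ = 40.0 × 0.5736/0.9744 = 23.5 m/s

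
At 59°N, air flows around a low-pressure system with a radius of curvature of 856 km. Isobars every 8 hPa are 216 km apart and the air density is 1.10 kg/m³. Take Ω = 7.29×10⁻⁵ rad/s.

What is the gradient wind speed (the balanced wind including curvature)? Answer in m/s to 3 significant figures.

22.3 m/s

Coriolis parameter at 59°N:
f = 2Ω sin φ = 2 × 7.29×10⁻⁵ × sin 59° = 1.25×10⁻⁴ s⁻¹
Pressure gradient: |∂P/∂n| = 800 Pa / 216000 m = 3.70×10⁻³ Pa/m
Geostrophic speed: V_g = |∂P/∂n|/(fρ) = 3.70×10⁻³/(1.25×10⁻⁴ × 1.10) = 26.9 m/s
Around a low, centrifugal force acts outward with Coriolis, so pressure-gradient force balances both:
(1/ρ)|∂P/∂n| = fV + V²/R  →  V² + fR·V − fR·V_g = 0
With fR = 1.25×10⁻⁴ × 856×10³ m = 107 m/s:
V = [−fR + √((fR)² + 4 fR V_g)]/2 = [−107 + √(107² + 4×107×26.9)]/2 = 22.3 m/s
Subgeostrophic (V < V_g = 26.9 m/s), as expected around a low.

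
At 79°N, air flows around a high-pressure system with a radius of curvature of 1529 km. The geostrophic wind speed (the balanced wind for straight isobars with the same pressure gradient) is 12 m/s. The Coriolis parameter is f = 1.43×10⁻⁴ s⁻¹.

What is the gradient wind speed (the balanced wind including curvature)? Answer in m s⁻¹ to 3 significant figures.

Around a high, pressure-gradient force acts outward with centrifugal, so Coriolis balances both:
fV = (1/ρ)|∂P/∂n| + V²/R  →  V² − fR·V + fR·V_g = 0
With fR = 1.43×10⁻⁴ × 1529×10³ m = 219 m/s:
V = [fR − √((fR)² − 4 fR V_g)]/2 = [219 − √(219² − 4×219×12)]/2 = 12.7 m/s
Supergeostrophic (V > V_g = 12 m/s), as expected around a high.

12.7 m s⁻¹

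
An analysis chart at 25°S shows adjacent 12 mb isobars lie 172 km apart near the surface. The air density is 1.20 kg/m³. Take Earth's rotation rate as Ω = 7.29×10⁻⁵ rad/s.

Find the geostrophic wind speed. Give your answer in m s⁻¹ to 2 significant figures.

Coriolis parameter at 25°S:
f = 2Ω sin φ = 2 × 7.29×10⁻⁵ × sin 25° = 6.16×10⁻⁵ s⁻¹
Pressure gradient: |∂P/∂n| = 1200 Pa / 172000 m = 6.98×10⁻³ Pa/m
Geostrophic balance (pressure-gradient force = Coriolis force):
V_g = (1/(fρ)) |∂P/∂n| = 6.98×10⁻³ / (6.16×10⁻⁵ × 1.20) = 94.4 m/s

94 m s⁻¹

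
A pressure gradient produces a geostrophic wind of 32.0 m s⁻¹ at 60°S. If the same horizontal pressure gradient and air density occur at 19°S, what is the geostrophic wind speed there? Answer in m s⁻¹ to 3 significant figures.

85.1 m s⁻¹

With the same pressure gradient and density, V_g ∝ 1/f ∝ 1/sin φ.
V₂ = V₁ · sin φ₁ / sin φ₂ = 32.0 × sin 60° / sin 19°
V₂ = 32.0 × 0.8660/0.3256 = 85.1 m s⁻¹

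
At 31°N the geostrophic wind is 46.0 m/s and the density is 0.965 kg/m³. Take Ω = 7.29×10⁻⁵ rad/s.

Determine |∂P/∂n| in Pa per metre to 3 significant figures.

3.33×10⁻³ Pa/m

Coriolis parameter at 31°N:
f = 2Ω sin φ = 2 × 7.29×10⁻⁵ × sin 31° = 7.51×10⁻⁵ s⁻¹
Geostrophic balance rearranged: |∂P/∂n| = f ρ V_g
|∂P/∂n| = 7.51×10⁻⁵ × 0.965 × 46.0 = 3.33×10⁻³ Pa/m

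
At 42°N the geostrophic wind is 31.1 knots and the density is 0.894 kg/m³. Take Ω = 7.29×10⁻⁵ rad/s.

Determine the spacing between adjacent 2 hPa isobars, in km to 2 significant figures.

140 km

Coriolis parameter at 42°N:
f = 2Ω sin φ = 2 × 7.29×10⁻⁵ × sin 42° = 9.76×10⁻⁵ s⁻¹
Wind speed in SI: 31.1 knots = 16.0 m/s
Geostrophic balance rearranged: |∂P/∂n| = f ρ V_g
|∂P/∂n| = 9.76×10⁻⁵ × 0.894 × 16.0 = 1.40×10⁻³ Pa/m
Isobar spacing: Δn = ΔP/|∂P/∂n| = 200 Pa / 1.40×10⁻³ Pa/m = 143326 m ≈ 140 km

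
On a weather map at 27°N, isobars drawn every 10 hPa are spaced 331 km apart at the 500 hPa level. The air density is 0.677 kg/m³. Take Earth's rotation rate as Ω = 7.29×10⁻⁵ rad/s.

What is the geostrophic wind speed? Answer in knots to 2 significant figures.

Coriolis parameter at 27°N:
f = 2Ω sin φ = 2 × 7.29×10⁻⁵ × sin 27° = 6.62×10⁻⁵ s⁻¹
Pressure gradient: |∂P/∂n| = 1000 Pa / 331000 m = 3.02×10⁻³ Pa/m
Geostrophic balance (pressure-gradient force = Coriolis force):
V_g = (1/(fρ)) |∂P/∂n| = 3.02×10⁻³ / (6.62×10⁻⁵ × 0.677) = 67.4 m/s
Converting: 67.4 m/s × 1.944 = 130 knots

130 knots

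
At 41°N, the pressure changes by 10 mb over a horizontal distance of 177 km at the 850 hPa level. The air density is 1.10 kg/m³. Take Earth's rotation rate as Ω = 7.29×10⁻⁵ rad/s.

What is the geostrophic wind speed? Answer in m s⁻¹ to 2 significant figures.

54 m s⁻¹

Coriolis parameter at 41°N:
f = 2Ω sin φ = 2 × 7.29×10⁻⁵ × sin 41° = 9.57×10⁻⁵ s⁻¹
Pressure gradient: |∂P/∂n| = 1000 Pa / 177000 m = 5.65×10⁻³ Pa/m
Geostrophic balance (pressure-gradient force = Coriolis force):
V_g = (1/(fρ)) |∂P/∂n| = 5.65×10⁻³ / (9.57×10⁻⁵ × 1.10) = 53.7 m/s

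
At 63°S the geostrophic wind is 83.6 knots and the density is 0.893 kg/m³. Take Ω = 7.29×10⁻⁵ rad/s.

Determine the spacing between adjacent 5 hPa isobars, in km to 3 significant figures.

100 km

Coriolis parameter at 63°S:
f = 2Ω sin φ = 2 × 7.29×10⁻⁵ × sin 63° = 1.30×10⁻⁴ s⁻¹
Wind speed in SI: 83.6 knots = 43.0 m/s
Geostrophic balance rearranged: |∂P/∂n| = f ρ V_g
|∂P/∂n| = 1.30×10⁻⁴ × 0.893 × 43.0 = 4.99×10⁻³ Pa/m
Isobar spacing: Δn = ΔP/|∂P/∂n| = 500 Pa / 4.99×10⁻³ Pa/m = 100216 m ≈ 100 km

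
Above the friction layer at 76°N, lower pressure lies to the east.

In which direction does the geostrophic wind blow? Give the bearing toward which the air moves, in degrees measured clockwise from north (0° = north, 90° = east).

180°

The pressure-gradient force points toward the east (bearing 090°).
Geostrophic balance: in the Northern Hemisphere the Coriolis force deflects motion to the right, so the geostrophic wind blows 90° to the right of the pressure-gradient force (low pressure on the left).
Rotating 090° by 90° clockwise gives 180° — the wind blows toward the south.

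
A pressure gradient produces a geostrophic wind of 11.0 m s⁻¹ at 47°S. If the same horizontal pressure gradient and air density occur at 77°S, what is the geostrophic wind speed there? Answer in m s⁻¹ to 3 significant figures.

8.26 m s⁻¹

With the same pressure gradient and density, V_g ∝ 1/f ∝ 1/sin φ.
V₂ = V₁ · sin φ₁ / sin φ₂ = 11.0 × sin 47° / sin 77°
V₂ = 11.0 × 0.7314/0.9744 = 8.26 m s⁻¹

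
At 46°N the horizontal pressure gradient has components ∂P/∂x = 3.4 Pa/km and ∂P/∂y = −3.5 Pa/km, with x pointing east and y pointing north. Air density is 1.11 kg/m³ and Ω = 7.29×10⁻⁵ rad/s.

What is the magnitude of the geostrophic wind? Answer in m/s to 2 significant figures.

42 m/s

Coriolis parameter at 46°N:
f = 2Ω sin φ = 2 × 7.29×10⁻⁵ × sin 46° = 1.05×10⁻⁴ s⁻¹
Component geostrophic relations (x east, y north):
u_g = −(1/(fρ)) ∂P/∂y,  v_g = (1/(fρ)) ∂P/∂x
u_g = −(−3.5×10⁻³)/(1.05×10⁻⁴ × 1.11) = 30.1 m/s;  v_g = (3.4×10⁻³)/(1.05×10⁻⁴ × 1.11) = 29.2 m/s
|V_g| = √(u_g² + v_g²) = 41.9 m/s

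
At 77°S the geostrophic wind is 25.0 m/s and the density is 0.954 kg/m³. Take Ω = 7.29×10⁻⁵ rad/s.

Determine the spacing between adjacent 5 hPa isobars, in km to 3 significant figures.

148 km

Coriolis parameter at 77°S:
f = 2Ω sin φ = 2 × 7.29×10⁻⁵ × sin 77° = 1.42×10⁻⁴ s⁻¹
Geostrophic balance rearranged: |∂P/∂n| = f ρ V_g
|∂P/∂n| = 1.42×10⁻⁴ × 0.954 × 25.0 = 3.39×10⁻³ Pa/m
Isobar spacing: Δn = ΔP/|∂P/∂n| = 500 Pa / 3.39×10⁻³ Pa/m = 147571 m ≈ 148 km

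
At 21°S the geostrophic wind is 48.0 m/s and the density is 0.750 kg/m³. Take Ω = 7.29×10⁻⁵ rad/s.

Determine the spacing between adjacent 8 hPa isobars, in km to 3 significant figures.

Coriolis parameter at 21°S:
f = 2Ω sin φ = 2 × 7.29×10⁻⁵ × sin 21° = 5.23×10⁻⁵ s⁻¹
Geostrophic balance rearranged: |∂P/∂n| = f ρ V_g
|∂P/∂n| = 5.23×10⁻⁵ × 0.750 × 48.0 = 1.88×10⁻³ Pa/m
Isobar spacing: Δn = ΔP/|∂P/∂n| = 800 Pa / 1.88×10⁻³ Pa/m = 425305 m ≈ 425 km

425 km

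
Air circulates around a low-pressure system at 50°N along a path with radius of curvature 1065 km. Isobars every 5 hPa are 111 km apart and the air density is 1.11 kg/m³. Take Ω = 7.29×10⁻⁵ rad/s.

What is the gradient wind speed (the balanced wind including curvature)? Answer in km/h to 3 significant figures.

105 km/h

Coriolis parameter at 50°N:
f = 2Ω sin φ = 2 × 7.29×10⁻⁵ × sin 50° = 1.12×10⁻⁴ s⁻¹
Pressure gradient: |∂P/∂n| = 500 Pa / 111000 m = 4.50×10⁻³ Pa/m
Geostrophic speed: V_g = |∂P/∂n|/(fρ) = 4.50×10⁻³/(1.12×10⁻⁴ × 1.11) = 36.3 m/s
Around a low, centrifugal force acts outward with Coriolis, so pressure-gradient force balances both:
(1/ρ)|∂P/∂n| = fV + V²/R  →  V² + fR·V − fR·V_g = 0
With fR = 1.12×10⁻⁴ × 1065×10³ m = 119 m/s:
V = [−fR + √((fR)² + 4 fR V_g)]/2 = [−119 + √(119² + 4×119×36.3)]/2 = 29.2 m/s
Subgeostrophic (V < V_g = 36.3 m/s), as expected around a low.
Converting: 29.2 m/s × 3.6 = 105 km/h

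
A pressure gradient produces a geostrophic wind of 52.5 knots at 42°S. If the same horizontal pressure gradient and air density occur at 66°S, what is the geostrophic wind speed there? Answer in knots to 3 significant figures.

38.5 knots

With the same pressure gradient and density, V_g ∝ 1/f ∝ 1/sin φ.
V₂ = V₁ · sin φ₁ / sin φ₂ = 52.5 × sin 42° / sin 66°
V₂ = 52.5 × 0.6691/0.9135 = 38.5 knots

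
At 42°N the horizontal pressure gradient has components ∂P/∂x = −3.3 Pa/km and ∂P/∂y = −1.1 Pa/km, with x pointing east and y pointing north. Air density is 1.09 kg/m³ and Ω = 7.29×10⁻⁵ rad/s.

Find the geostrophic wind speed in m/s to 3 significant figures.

32.7 m/s

Coriolis parameter at 42°N:
f = 2Ω sin φ = 2 × 7.29×10⁻⁵ × sin 42° = 9.76×10⁻⁵ s⁻¹
Component geostrophic relations (x east, y north):
u_g = −(1/(fρ)) ∂P/∂y,  v_g = (1/(fρ)) ∂P/∂x
u_g = −(−1.1×10⁻³)/(9.76×10⁻⁵ × 1.09) = 10.3 m/s;  v_g = (−3.3×10⁻³)/(9.76×10⁻⁵ × 1.09) = −31.0 m/s
|V_g| = √(u_g² + v_g²) = 32.7 m/s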